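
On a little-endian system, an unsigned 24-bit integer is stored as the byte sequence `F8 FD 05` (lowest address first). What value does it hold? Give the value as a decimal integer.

392696

Little-endian: lowest address holds the least-significant byte.
Reassemble most-significant byte first: 05 FD F8 → 0x05FDF8.
0x05FDF8 = 392696.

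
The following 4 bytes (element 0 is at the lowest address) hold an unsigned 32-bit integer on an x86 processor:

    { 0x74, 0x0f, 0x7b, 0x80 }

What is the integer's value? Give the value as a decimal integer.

2155548532

In little-endian order the low byte comes first in memory.
Reassemble most-significant byte first: 80 7B 0F 74 → 0x807B0F74.
0x807B0F74 = 2155548532.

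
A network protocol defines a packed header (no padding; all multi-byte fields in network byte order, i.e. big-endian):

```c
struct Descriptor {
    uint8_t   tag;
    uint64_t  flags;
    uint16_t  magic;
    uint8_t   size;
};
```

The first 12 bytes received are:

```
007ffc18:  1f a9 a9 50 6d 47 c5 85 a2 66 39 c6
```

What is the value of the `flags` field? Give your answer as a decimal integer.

12225391093759706530

`flags` follows `tag` (1 byte), so it starts at byte offset 1 and occupies 8 bytes.
Bytes at offsets 1..8: A9 A9 50 6D 47 C5 85 A2.
Big-endian: lowest address holds the most-significant byte.
The bytes are already most-significant first: 0xA9A9506D47C585A2.
0xA9A9506D47C585A2 = 12225391093759706530.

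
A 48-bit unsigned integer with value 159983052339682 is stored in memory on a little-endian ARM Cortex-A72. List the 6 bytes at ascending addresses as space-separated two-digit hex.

E2 39 01 F5 80 91

159983052339682 in hexadecimal, padded to 48 bits, is 0x9180F50139E2.
Split into bytes (most-significant first): 91 80 F5 01 39 E2.
Little-endian stores the least-significant byte at the lowest address.
So at ascending addresses the bytes are E2 39 01 F5 80 91.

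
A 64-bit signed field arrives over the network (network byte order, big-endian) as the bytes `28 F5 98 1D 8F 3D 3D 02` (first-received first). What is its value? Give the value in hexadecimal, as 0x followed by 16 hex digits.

In big-endian order the high byte comes first in memory.
The bytes are already most-significant first: 0x28F5981D8F3D3D02.

0x28F5981D8F3D3D02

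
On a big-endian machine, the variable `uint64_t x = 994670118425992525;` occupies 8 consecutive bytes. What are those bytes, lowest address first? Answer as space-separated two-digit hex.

994670118425992525 in hexadecimal, padded to 64 bits, is 0x0DCDC733E57A1D4D.
Split into bytes (most-significant first): 0D CD C7 33 E5 7A 1D 4D.
In big-endian order the high byte comes first in memory.
So the memory order matches the most-significant-first order: 0D CD C7 33 E5 7A 1D 4D.

0D CD C7 33 E5 7A 1D 4D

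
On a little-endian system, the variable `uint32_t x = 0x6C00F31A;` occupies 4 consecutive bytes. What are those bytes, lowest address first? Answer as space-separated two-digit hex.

1A F3 00 6C

Split into bytes (most-significant first): 6C 00 F3 1A.
In little-endian order the low byte comes first in memory.
So at ascending addresses the bytes are 1A F3 00 6C.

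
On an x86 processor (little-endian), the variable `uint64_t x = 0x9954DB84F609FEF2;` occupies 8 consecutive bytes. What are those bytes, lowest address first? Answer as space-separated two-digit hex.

F2 FE 09 F6 84 DB 54 99

Split into bytes (most-significant first): 99 54 DB 84 F6 09 FE F2.
Little-endian: lowest address holds the least-significant byte.
So at ascending addresses the bytes are F2 FE 09 F6 84 DB 54 99.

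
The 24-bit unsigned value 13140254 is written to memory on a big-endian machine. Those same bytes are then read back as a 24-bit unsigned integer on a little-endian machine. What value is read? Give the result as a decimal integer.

1999304

13140254 in 24-bit hexadecimal is 0xC8811E.
Stored big-endian, the bytes at ascending addresses are C8 81 1E.
Read back as little-endian, the first byte is least significant, giving 0x1E81C8.
0x1E81C8 = 1999304.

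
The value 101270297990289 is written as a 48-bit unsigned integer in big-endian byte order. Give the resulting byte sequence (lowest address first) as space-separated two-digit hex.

5C 1A D4 23 54 91

101270297990289 in hexadecimal, padded to 48 bits, is 0x5C1AD4235491.
Split into bytes (most-significant first): 5C 1A D4 23 54 91.
In big-endian order the high byte comes first in memory.
So the memory order matches the most-significant-first order: 5C 1A D4 23 54 91.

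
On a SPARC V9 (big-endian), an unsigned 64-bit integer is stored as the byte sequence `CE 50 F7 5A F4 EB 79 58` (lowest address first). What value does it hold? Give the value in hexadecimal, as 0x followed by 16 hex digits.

0xCE50F75AF4EB7958

Big-endian stores the most-significant byte at the lowest address.
The bytes are already most-significant first: 0xCE50F75AF4EB7958.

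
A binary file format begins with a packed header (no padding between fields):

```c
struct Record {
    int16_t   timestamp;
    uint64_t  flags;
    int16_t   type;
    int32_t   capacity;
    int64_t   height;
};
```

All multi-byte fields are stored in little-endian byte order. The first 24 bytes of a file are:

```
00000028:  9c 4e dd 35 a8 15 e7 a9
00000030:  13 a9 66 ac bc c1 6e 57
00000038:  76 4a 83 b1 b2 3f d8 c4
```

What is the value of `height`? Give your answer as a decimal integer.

`height` follows `timestamp` (2 B), `flags` (8 B), `type` (2 B), `capacity` (4 B), so it starts at offset 2 + 8 + 2 + 4 = 16 and occupies 8 bytes.
Bytes at offsets 16..23: 76 4A 83 B1 B2 3F D8 C4.
Little-endian stores the least-significant byte at the lowest address.
Reassemble most-significant byte first: C4 D8 3F B2 B1 83 4A 76 → 0xC4D83FB2B1834A76.
Top bit is set, so as a signed 64-bit value this is 0xC4D83FB2B1834A76 − 2^64 = -4262587010591274378.

-4262587010591274378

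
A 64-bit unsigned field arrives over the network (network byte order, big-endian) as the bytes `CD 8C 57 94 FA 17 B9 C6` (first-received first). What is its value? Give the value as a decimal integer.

In big-endian order the high byte comes first in memory.
The bytes are already most-significant first: 0xCD8C5794FA17B9C6.
0xCD8C5794FA17B9C6 = 14811309571877353926.

14811309571877353926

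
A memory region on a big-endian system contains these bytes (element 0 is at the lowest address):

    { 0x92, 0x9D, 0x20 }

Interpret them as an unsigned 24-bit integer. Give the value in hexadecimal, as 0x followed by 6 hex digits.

0x929D20

Big-endian: lowest address holds the most-significant byte.
The bytes are already most-significant first: 0x929D20.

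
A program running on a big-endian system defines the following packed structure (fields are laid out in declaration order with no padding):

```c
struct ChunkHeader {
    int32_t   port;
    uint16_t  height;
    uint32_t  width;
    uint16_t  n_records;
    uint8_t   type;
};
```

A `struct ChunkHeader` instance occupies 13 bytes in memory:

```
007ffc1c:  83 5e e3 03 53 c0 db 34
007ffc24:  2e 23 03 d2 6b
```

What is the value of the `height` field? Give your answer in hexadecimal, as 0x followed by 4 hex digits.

0x53C0

`height` follows `port` (4 bytes), so it starts at byte offset 4 and occupies 2 bytes.
Bytes at offsets 4..5: 53 C0.
Big-endian: lowest address holds the most-significant byte.
The bytes are already most-significant first: 0x53C0.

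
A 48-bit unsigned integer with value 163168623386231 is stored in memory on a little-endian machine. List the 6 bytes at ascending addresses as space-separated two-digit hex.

77 DE D5 A7 66 94

163168623386231 in hexadecimal, padded to 48 bits, is 0x9466A7D5DE77.
Split into bytes (most-significant first): 94 66 A7 D5 DE 77.
Little-endian: lowest address holds the least-significant byte.
So at ascending addresses the bytes are 77 DE D5 A7 66 94.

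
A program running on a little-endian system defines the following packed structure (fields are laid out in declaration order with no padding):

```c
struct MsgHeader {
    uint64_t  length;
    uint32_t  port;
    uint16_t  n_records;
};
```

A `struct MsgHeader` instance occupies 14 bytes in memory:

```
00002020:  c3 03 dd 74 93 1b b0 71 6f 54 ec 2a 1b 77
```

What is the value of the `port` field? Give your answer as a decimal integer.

720131183

`port` follows `length` (8 bytes), so it starts at byte offset 8 and occupies 4 bytes.
Bytes at offsets 8..11: 6F 54 EC 2A.
Little-endian: lowest address holds the least-significant byte.
Reassemble most-significant byte first: 2A EC 54 6F → 0x2AEC546F.
0x2AEC546F = 720131183.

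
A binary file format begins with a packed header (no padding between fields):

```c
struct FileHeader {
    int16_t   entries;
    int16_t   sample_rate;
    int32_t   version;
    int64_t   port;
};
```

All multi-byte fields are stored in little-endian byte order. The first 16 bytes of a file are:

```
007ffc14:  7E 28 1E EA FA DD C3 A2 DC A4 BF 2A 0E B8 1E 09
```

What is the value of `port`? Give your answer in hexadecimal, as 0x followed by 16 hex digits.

0x091EB80E2ABFA4DC

`port` follows `entries` (2 B), `sample_rate` (2 B), `version` (4 B), so it starts at offset 2 + 2 + 4 = 8 and occupies 8 bytes.
Bytes at offsets 8..15: DC A4 BF 2A 0E B8 1E 09.
Little-endian stores the least-significant byte at the lowest address.
Reassemble most-significant byte first: 09 1E B8 0E 2A BF A4 DC → 0x091EB80E2ABFA4DC.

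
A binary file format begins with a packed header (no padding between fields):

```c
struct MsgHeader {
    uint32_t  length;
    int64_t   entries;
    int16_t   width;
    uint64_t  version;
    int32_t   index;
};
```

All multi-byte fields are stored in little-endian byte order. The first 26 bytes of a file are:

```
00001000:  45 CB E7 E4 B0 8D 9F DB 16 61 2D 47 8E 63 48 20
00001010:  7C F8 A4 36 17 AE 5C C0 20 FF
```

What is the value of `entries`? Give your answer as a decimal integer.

5128862301446704560

`entries` follows `length` (4 bytes), so it starts at byte offset 4 and occupies 8 bytes.
Bytes at offsets 4..11: B0 8D 9F DB 16 61 2D 47.
In little-endian order the low byte comes first in memory.
Reassemble most-significant byte first: 47 2D 61 16 DB 9F 8D B0 → 0x472D6116DB9F8DB0.
0x472D6116DB9F8DB0 = 5128862301446704560.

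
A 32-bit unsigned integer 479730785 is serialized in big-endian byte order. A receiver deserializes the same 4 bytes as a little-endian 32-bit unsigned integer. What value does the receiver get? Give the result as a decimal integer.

1629263900

479730785 in 32-bit hexadecimal is 0x1C981C61.
Stored big-endian, the bytes at ascending addresses are 1C 98 1C 61.
Read back as little-endian, the first byte is least significant, giving 0x611C981C.
0x611C981C = 1629263900.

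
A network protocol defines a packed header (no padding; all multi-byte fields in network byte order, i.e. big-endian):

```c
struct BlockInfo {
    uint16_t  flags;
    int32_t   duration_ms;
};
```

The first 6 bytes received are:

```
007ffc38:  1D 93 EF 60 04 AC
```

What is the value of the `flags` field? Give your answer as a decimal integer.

7571

`flags` is the first field, at byte offset 0, occupying 2 bytes.
Bytes at offsets 0..1: 1D 93.
Big-endian stores the most-significant byte at the lowest address.
The bytes are already most-significant first: 0x1D93.
0x1D93 = 7571.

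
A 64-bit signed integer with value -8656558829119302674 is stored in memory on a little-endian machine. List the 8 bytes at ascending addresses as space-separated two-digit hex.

Two's complement of -8656558829119302674 in 64 bits: 8656558829119302674 = 0x7822466402ED6C12; invert → 0x87DDB99BFD1293ED; add 1 → 0x87DDB99BFD1293EE.
Split into bytes (most-significant first): 87 DD B9 9B FD 12 93 EE.
Little-endian stores the least-significant byte at the lowest address.
So at ascending addresses the bytes are EE 93 12 FD 9B B9 DD 87.

EE 93 12 FD 9B B9 DD 87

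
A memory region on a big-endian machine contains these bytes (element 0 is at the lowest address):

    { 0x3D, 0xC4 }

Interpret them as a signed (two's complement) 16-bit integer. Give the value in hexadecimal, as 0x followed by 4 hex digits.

Big-endian: lowest address holds the most-significant byte.
The bytes are already most-significant first: 0x3DC4.

0x3DC4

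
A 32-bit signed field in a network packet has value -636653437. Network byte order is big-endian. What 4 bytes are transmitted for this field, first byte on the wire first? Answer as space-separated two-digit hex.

DA 0D 70 83

Two's complement of -636653437 in 32 bits: 636653437 = 0x25F28F7D; invert → 0xDA0D7082; add 1 → 0xDA0D7083.
Split into bytes (most-significant first): DA 0D 70 83.
In big-endian order the high byte comes first in memory.
So the memory order matches the most-significant-first order: DA 0D 70 83.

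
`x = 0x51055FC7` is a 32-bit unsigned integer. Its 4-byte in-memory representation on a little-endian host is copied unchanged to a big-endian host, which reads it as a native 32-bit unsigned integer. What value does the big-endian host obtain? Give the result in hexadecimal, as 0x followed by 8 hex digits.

Stored little-endian, the bytes at ascending addresses are C7 5F 05 51.
Read back as big-endian, the last byte is least significant, giving 0xC75F0551.

0xC75F0551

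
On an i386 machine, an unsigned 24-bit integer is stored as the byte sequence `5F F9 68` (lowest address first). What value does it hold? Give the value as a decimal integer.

Little-endian stores the least-significant byte at the lowest address.
Reassemble most-significant byte first: 68 F9 5F → 0x68F95F.
0x68F95F = 6879583.

6879583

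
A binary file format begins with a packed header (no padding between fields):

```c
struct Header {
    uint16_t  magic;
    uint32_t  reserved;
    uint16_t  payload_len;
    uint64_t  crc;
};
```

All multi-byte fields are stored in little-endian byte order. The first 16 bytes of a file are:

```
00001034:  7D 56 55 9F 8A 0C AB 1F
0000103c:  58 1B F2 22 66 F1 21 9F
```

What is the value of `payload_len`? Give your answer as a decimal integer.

`payload_len` follows `magic` (2 B), `reserved` (4 B), so it starts at offset 2 + 4 = 6 and occupies 2 bytes.
Bytes at offsets 6..7: AB 1F.
In little-endian order the low byte comes first in memory.
Reassemble most-significant byte first: 1F AB → 0x1FAB.
0x1FAB = 8107.

8107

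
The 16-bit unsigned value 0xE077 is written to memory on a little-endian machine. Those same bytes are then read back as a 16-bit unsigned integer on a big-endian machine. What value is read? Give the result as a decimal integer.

30688

Stored little-endian, the bytes at ascending addresses are 77 E0.
Read back as big-endian, the last byte is least significant, giving 0x77E0.
0x77E0 = 30688.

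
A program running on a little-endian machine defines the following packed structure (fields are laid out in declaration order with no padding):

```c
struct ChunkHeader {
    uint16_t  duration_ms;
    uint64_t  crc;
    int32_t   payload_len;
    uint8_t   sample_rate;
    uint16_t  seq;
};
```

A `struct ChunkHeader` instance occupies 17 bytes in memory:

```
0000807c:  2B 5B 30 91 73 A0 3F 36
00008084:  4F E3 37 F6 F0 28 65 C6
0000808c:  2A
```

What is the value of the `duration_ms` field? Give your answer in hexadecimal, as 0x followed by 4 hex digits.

0x5B2B

`duration_ms` is the first field, at byte offset 0, occupying 2 bytes.
Bytes at offsets 0..1: 2B 5B.
In little-endian order the low byte comes first in memory.
Reassemble most-significant byte first: 5B 2B → 0x5B2B.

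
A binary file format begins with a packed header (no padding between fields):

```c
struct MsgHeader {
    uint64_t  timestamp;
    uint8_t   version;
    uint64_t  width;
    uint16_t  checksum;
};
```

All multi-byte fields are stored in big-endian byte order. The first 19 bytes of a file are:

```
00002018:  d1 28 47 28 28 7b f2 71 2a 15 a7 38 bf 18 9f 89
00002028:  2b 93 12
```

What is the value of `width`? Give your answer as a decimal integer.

1560278189310183723

`width` follows `timestamp` (8 B), `version` (1 B), so it starts at offset 8 + 1 = 9 and occupies 8 bytes.
Bytes at offsets 9..16: 15 A7 38 BF 18 9F 89 2B.
In big-endian order the high byte comes first in memory.
The bytes are already most-significant first: 0x15A738BF189F892B.
0x15A738BF189F892B = 1560278189310183723.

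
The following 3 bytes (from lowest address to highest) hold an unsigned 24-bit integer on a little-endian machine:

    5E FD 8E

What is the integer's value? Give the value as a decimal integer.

9370974

Little-endian: lowest address holds the least-significant byte.
Reassemble most-significant byte first: 8E FD 5E → 0x8EFD5E.
0x8EFD5E = 9370974.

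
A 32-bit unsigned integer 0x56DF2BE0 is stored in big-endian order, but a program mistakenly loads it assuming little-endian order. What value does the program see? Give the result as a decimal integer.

Stored big-endian, the bytes at ascending addresses are 56 DF 2B E0.
Read back as little-endian, the first byte is least significant, giving 0xE02BDF56.
0xE02BDF56 = 3760971606.

3760971606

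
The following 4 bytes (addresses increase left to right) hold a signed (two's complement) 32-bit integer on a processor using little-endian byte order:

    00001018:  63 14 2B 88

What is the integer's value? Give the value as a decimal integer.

Little-endian stores the least-significant byte at the lowest address.
Reassemble most-significant byte first: 88 2B 14 63 → 0x882B1463.
Top bit is set, so as a signed 32-bit value this is 0x882B1463 − 2^32 = -2010442653.

-2010442653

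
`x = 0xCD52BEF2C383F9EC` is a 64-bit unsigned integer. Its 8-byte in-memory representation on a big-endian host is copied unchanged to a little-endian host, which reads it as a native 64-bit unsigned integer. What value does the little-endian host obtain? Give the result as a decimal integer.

Stored big-endian, the bytes at ascending addresses are CD 52 BE F2 C3 83 F9 EC.
Read back as little-endian, the first byte is least significant, giving 0xECF983C3F2BE52CD.
0xECF983C3F2BE52CD = 17075824339766366925.

17075824339766366925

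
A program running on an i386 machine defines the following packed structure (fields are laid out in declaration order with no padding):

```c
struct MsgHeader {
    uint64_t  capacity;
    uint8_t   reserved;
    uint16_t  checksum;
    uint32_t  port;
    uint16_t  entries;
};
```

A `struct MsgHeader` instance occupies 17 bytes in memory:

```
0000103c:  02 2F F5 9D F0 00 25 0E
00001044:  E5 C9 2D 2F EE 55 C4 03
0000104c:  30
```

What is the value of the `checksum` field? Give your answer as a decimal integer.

11721

`checksum` follows `capacity` (8 B), `reserved` (1 B), so it starts at offset 8 + 1 = 9 and occupies 2 bytes.
Bytes at offsets 9..10: C9 2D.
In little-endian order the low byte comes first in memory.
Reassemble most-significant byte first: 2D C9 → 0x2DC9.
0x2DC9 = 11721.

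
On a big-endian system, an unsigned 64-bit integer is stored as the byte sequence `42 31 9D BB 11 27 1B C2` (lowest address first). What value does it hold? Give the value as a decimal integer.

In big-endian order the high byte comes first in memory.
The bytes are already most-significant first: 0x42319DBB11271BC2.
0x42319DBB11271BC2 = 4769766907134286786.

4769766907134286786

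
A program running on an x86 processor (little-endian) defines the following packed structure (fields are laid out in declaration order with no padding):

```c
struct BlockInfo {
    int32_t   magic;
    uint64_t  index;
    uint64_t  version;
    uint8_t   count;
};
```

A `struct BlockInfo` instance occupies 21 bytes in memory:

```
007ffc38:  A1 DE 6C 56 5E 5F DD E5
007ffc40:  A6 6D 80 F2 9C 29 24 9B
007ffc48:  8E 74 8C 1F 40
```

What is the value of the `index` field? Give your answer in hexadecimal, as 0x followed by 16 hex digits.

0xF2806DA6E5DD5F5E

`index` follows `magic` (4 bytes), so it starts at byte offset 4 and occupies 8 bytes.
Bytes at offsets 4..11: 5E 5F DD E5 A6 6D 80 F2.
In little-endian order the low byte comes first in memory.
Reassemble most-significant byte first: F2 80 6D A6 E5 DD 5F 5E → 0xF2806DA6E5DD5F5E.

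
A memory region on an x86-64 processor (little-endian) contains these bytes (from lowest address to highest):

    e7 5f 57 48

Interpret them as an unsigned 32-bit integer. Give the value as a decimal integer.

1213685735

Little-endian: lowest address holds the least-significant byte.
Reassemble most-significant byte first: 48 57 5F E7 → 0x48575FE7.
0x48575FE7 = 1213685735.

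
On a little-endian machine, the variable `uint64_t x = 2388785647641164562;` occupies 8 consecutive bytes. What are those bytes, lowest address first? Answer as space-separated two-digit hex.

2388785647641164562 in hexadecimal, padded to 64 bits, is 0x2126ABE3E433FB12.
Split into bytes (most-significant first): 21 26 AB E3 E4 33 FB 12.
Little-endian stores the least-significant byte at the lowest address.
So at ascending addresses the bytes are 12 FB 33 E4 E3 AB 26 21.

12 FB 33 E4 E3 AB 26 21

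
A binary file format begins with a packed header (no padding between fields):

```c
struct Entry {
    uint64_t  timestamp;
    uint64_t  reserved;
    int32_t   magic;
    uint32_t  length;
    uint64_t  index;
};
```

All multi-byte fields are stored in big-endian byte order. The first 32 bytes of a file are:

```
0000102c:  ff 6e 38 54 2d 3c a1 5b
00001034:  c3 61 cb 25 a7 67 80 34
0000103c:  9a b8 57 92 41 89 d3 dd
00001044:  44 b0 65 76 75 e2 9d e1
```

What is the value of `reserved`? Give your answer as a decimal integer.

`reserved` follows `timestamp` (8 bytes), so it starts at byte offset 8 and occupies 8 bytes.
Bytes at offsets 8..15: C3 61 CB 25 A7 67 80 34.
In big-endian order the high byte comes first in memory.
The bytes are already most-significant first: 0xC361CB25A7678034.
0xC361CB25A7678034 = 14078757272719687732.

14078757272719687732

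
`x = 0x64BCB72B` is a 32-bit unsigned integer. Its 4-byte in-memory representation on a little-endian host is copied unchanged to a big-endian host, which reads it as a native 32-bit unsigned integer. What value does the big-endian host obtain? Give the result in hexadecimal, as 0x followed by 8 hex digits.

0x2BB7BC64

Stored little-endian, the bytes at ascending addresses are 2B B7 BC 64.
Read back as big-endian, the last byte is least significant, giving 0x2BB7BC64.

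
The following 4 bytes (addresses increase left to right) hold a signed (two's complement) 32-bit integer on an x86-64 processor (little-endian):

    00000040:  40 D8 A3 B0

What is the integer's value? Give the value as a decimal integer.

Little-endian: lowest address holds the least-significant byte.
Reassemble most-significant byte first: B0 A3 D8 40 → 0xB0A3D840.
Top bit is set, so as a signed 32-bit value this is 0xB0A3D840 − 2^32 = -1331439552.

-1331439552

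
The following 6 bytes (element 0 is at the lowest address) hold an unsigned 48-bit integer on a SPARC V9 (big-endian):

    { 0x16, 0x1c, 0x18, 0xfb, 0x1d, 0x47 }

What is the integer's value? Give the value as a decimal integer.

24309934005575

Big-endian stores the most-significant byte at the lowest address.
The bytes are already most-significant first: 0x161C18FB1D47.
0x161C18FB1D47 = 24309934005575.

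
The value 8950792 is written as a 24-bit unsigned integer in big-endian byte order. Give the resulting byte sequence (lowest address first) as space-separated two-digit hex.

88 94 08

8950792 in hexadecimal, padded to 24 bits, is 0x889408.
Split into bytes (most-significant first): 88 94 08.
Big-endian stores the most-significant byte at the lowest address.
So the memory order matches the most-significant-first order: 88 94 08.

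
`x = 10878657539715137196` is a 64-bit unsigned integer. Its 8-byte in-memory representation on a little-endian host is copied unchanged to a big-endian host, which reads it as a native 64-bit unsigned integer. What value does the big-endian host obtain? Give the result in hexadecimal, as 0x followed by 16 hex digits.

10878657539715137196 in 64-bit hexadecimal is 0x96F8C1650FD87EAC.
Stored little-endian, the bytes at ascending addresses are AC 7E D8 0F 65 C1 F8 96.
Read back as big-endian, the last byte is least significant, giving 0xAC7ED80F65C1F896.

0xAC7ED80F65C1F896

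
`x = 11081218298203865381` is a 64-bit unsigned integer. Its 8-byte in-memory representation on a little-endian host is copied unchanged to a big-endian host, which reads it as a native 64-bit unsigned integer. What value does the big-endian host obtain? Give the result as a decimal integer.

11081218298203865381 in 64-bit hexadecimal is 0x99C86554D7000125.
Stored little-endian, the bytes at ascending addresses are 25 01 00 D7 54 65 C8 99.
Read back as big-endian, the last byte is least significant, giving 0x250100D75465C899.
0x250100D75465C899 = 2666413379213969561.

2666413379213969561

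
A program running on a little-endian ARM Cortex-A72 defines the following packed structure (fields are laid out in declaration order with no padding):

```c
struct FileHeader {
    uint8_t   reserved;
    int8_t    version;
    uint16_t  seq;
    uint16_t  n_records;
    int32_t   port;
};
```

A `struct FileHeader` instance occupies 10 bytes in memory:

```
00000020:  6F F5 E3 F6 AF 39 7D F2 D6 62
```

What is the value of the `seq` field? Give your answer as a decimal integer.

63203

`seq` follows `reserved` (1 B), `version` (1 B), so it starts at offset 1 + 1 = 2 and occupies 2 bytes.
Bytes at offsets 2..3: E3 F6.
In little-endian order the low byte comes first in memory.
Reassemble most-significant byte first: F6 E3 → 0xF6E3.
0xF6E3 = 63203.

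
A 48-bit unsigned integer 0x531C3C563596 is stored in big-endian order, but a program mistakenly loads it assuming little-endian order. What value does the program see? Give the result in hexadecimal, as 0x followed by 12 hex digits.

0x9635563C1C53

Stored big-endian, the bytes at ascending addresses are 53 1C 3C 56 35 96.
Read back as little-endian, the first byte is least significant, giving 0x9635563C1C53.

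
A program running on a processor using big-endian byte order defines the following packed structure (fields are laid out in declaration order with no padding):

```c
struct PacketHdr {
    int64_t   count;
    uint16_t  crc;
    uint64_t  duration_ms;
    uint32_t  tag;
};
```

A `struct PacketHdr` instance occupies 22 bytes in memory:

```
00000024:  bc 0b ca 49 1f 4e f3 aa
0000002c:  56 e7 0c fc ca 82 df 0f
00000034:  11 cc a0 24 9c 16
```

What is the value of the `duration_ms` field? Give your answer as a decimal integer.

`duration_ms` follows `count` (8 B), `crc` (2 B), so it starts at offset 8 + 2 = 10 and occupies 8 bytes.
Bytes at offsets 10..17: 0C FC CA 82 DF 0F 11 CC.
In big-endian order the high byte comes first in memory.
The bytes are already most-significant first: 0x0CFCCA82DF0F11CC.
0x0CFCCA82DF0F11CC = 935845486023086540.

935845486023086540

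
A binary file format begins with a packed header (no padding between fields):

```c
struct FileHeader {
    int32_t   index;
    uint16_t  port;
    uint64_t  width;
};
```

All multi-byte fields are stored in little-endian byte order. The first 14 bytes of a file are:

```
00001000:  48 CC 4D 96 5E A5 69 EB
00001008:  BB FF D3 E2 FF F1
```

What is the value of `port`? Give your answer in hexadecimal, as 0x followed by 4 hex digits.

`port` follows `index` (4 bytes), so it starts at byte offset 4 and occupies 2 bytes.
Bytes at offsets 4..5: 5E A5.
In little-endian order the low byte comes first in memory.
Reassemble most-significant byte first: A5 5E → 0xA55E.

0xA55E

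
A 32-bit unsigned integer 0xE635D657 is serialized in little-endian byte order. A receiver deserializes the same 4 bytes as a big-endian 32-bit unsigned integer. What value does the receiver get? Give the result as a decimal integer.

Stored little-endian, the bytes at ascending addresses are 57 D6 35 E6.
Read back as big-endian, the last byte is least significant, giving 0x57D635E6.
0x57D635E6 = 1473656294.

1473656294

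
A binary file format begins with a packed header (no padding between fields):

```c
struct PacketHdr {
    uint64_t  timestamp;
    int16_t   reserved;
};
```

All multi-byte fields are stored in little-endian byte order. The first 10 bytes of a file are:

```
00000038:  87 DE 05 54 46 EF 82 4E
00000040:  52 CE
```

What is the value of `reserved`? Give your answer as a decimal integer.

-12718

`reserved` follows `timestamp` (8 bytes), so it starts at byte offset 8 and occupies 2 bytes.
Bytes at offsets 8..9: 52 CE.
Little-endian: lowest address holds the least-significant byte.
Reassemble most-significant byte first: CE 52 → 0xCE52.
Top bit is set, so as a signed 16-bit value this is 0xCE52 − 2^16 = -12718.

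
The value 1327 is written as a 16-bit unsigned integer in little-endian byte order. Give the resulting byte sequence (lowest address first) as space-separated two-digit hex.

1327 in hexadecimal, padded to 16 bits, is 0x052F.
Split into bytes (most-significant first): 05 2F.
Little-endian stores the least-significant byte at the lowest address.
So at ascending addresses the bytes are 2F 05.

2F 05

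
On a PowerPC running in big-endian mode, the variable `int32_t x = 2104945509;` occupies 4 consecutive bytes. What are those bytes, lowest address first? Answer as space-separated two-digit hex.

7D 76 EB 65

2104945509 in hexadecimal, padded to 32 bits, is 0x7D76EB65.
Split into bytes (most-significant first): 7D 76 EB 65.
Big-endian stores the most-significant byte at the lowest address.
So the memory order matches the most-significant-first order: 7D 76 EB 65.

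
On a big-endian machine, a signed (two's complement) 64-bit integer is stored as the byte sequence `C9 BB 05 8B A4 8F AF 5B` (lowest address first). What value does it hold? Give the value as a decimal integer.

-3910525754121670821

In big-endian order the high byte comes first in memory.
The bytes are already most-significant first: 0xC9BB058BA48FAF5B.
Top bit is set, so as a signed 64-bit value this is 0xC9BB058BA48FAF5B − 2^64 = -3910525754121670821.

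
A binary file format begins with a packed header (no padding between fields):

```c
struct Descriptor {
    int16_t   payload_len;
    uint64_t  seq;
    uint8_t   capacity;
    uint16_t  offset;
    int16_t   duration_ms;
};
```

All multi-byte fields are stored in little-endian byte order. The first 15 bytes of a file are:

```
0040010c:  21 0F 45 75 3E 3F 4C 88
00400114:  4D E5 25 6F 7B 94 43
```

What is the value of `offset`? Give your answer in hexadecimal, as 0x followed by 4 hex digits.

0x7B6F

`offset` follows `payload_len` (2 B), `seq` (8 B), `capacity` (1 B), so it starts at offset 2 + 8 + 1 = 11 and occupies 2 bytes.
Bytes at offsets 11..12: 6F 7B.
Little-endian: lowest address holds the least-significant byte.
Reassemble most-significant byte first: 7B 6F → 0x7B6F.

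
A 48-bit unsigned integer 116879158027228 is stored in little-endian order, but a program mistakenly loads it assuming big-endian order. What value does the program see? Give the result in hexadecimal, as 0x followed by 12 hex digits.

116879158027228 in 48-bit hexadecimal is 0x6A4D0CB223DC.
Stored little-endian, the bytes at ascending addresses are DC 23 B2 0C 4D 6A.
Read back as big-endian, the last byte is least significant, giving 0xDC23B20C4D6A.

0xDC23B20C4D6A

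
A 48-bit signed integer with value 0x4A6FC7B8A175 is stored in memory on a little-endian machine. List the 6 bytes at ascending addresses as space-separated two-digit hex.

Split into bytes (most-significant first): 4A 6F C7 B8 A1 75.
Little-endian stores the least-significant byte at the lowest address.
So at ascending addresses the bytes are 75 A1 B8 C7 6F 4A.

75 A1 B8 C7 6F 4A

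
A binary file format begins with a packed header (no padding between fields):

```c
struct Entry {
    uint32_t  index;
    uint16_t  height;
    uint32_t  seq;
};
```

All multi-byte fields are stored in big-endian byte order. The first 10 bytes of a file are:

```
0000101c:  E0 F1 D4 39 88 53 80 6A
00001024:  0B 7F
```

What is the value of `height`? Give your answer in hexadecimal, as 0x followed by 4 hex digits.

`height` follows `index` (4 bytes), so it starts at byte offset 4 and occupies 2 bytes.
Bytes at offsets 4..5: 88 53.
Big-endian: lowest address holds the most-significant byte.
The bytes are already most-significant first: 0x8853.

0x8853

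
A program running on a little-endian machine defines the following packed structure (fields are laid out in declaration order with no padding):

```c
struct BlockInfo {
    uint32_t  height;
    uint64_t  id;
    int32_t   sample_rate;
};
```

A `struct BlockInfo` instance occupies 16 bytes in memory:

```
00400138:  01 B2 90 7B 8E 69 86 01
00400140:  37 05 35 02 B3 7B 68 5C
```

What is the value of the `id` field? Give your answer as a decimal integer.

`id` follows `height` (4 bytes), so it starts at byte offset 4 and occupies 8 bytes.
Bytes at offsets 4..11: 8E 69 86 01 37 05 35 02.
In little-endian order the low byte comes first in memory.
Reassemble most-significant byte first: 02 35 05 37 01 86 69 8E → 0x023505370186698E.
0x023505370186698E = 159039095648446862.

159039095648446862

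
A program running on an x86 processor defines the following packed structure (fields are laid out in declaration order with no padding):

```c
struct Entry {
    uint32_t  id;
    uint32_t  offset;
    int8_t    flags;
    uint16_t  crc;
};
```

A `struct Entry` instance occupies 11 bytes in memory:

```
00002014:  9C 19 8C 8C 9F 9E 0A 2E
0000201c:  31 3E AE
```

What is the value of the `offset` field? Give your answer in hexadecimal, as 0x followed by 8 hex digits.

0x2E0A9E9F

`offset` follows `id` (4 bytes), so it starts at byte offset 4 and occupies 4 bytes.
Bytes at offsets 4..7: 9F 9E 0A 2E.
Little-endian stores the least-significant byte at the lowest address.
Reassemble most-significant byte first: 2E 0A 9E 9F → 0x2E0A9E9F.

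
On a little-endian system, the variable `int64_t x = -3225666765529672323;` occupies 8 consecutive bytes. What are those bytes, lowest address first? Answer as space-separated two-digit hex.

Two's complement of -3225666765529672323 in 64 bits: 3225666765529672323 = 0x2CC3DED53B2DEA83; invert → 0xD33C212AC4D2157C; add 1 → 0xD33C212AC4D2157D.
Split into bytes (most-significant first): D3 3C 21 2A C4 D2 15 7D.
Little-endian: lowest address holds the least-significant byte.
So at ascending addresses the bytes are 7D 15 D2 C4 2A 21 3C D3.

7D 15 D2 C4 2A 21 3C D3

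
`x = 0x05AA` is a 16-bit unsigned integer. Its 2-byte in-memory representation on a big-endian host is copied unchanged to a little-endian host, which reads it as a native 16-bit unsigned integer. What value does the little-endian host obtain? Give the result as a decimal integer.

43525

Stored big-endian, the bytes at ascending addresses are 05 AA.
Read back as little-endian, the first byte is least significant, giving 0xAA05.
0xAA05 = 43525.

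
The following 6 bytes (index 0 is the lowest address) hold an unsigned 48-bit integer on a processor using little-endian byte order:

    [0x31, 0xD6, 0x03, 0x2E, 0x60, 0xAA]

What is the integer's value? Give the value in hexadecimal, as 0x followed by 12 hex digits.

Little-endian stores the least-significant byte at the lowest address.
Reassemble most-significant byte first: AA 60 2E 03 D6 31 → 0xAA602E03D631.

0xAA602E03D631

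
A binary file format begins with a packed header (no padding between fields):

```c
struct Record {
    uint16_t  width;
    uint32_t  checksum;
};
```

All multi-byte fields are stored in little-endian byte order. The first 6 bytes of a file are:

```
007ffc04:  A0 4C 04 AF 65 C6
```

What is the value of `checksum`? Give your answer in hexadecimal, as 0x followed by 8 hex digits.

0xC665AF04

`checksum` follows `width` (2 bytes), so it starts at byte offset 2 and occupies 4 bytes.
Bytes at offsets 2..5: 04 AF 65 C6.
In little-endian order the low byte comes first in memory.
Reassemble most-significant byte first: C6 65 AF 04 → 0xC665AF04.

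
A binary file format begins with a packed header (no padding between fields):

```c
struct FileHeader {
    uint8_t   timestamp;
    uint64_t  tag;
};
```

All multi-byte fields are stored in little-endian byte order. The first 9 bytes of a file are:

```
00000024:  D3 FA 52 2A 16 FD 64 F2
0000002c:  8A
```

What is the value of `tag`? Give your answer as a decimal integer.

10012175959759409914

`tag` follows `timestamp` (1 byte), so it starts at byte offset 1 and occupies 8 bytes.
Bytes at offsets 1..8: FA 52 2A 16 FD 64 F2 8A.
In little-endian order the low byte comes first in memory.
Reassemble most-significant byte first: 8A F2 64 FD 16 2A 52 FA → 0x8AF264FD162A52FA.
0x8AF264FD162A52FA = 10012175959759409914.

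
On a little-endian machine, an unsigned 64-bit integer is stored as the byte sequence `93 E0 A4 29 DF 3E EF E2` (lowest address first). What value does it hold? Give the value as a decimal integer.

Little-endian: lowest address holds the least-significant byte.
Reassemble most-significant byte first: E2 EF 3E DF 29 A4 E0 93 → 0xE2EF3EDF29A4E093.
0xE2EF3EDF29A4E093 = 16352357900202860691.

16352357900202860691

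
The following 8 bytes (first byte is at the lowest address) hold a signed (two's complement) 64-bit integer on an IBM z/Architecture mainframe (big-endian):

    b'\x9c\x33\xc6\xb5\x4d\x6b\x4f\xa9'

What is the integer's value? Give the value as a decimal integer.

Big-endian: lowest address holds the most-significant byte.
The bytes are already most-significant first: 0x9C33C6B54D6B4FA9.
Top bit is set, so as a signed 64-bit value this is 0x9C33C6B54D6B4FA9 − 2^64 = -7191185697990291543.

-7191185697990291543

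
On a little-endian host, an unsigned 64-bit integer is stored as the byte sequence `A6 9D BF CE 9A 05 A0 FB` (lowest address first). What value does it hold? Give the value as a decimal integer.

Little-endian stores the least-significant byte at the lowest address.
Reassemble most-significant byte first: FB A0 05 9A CE BF 9D A6 → 0xFBA0059ACEBF9DA6.
0xFBA0059ACEBF9DA6 = 18131498262245383590.

18131498262245383590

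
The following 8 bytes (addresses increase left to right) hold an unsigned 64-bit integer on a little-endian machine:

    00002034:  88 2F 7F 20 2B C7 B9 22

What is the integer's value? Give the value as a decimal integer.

In little-endian order the low byte comes first in memory.
Reassemble most-significant byte first: 22 B9 C7 2B 20 7F 2F 88 → 0x22B9C72B207F2F88.
0x22B9C72B207F2F88 = 2502250056023748488.

2502250056023748488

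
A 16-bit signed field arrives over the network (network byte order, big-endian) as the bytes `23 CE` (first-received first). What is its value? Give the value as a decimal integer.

Big-endian: lowest address holds the most-significant byte.
The bytes are already most-significant first: 0x23CE.
0x23CE = 9166.

9166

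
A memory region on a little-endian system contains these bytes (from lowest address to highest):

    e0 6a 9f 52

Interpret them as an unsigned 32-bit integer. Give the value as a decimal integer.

1386179296

Little-endian: lowest address holds the least-significant byte.
Reassemble most-significant byte first: 52 9F 6A E0 → 0x529F6AE0.
0x529F6AE0 = 1386179296.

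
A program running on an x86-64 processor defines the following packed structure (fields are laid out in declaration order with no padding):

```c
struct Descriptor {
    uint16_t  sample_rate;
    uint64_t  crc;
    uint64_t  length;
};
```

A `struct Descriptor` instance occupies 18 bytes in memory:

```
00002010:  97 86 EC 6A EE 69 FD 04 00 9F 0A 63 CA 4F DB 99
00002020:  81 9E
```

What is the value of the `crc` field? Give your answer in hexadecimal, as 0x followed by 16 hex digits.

0x9F0004FD69EE6AEC

`crc` follows `sample_rate` (2 bytes), so it starts at byte offset 2 and occupies 8 bytes.
Bytes at offsets 2..9: EC 6A EE 69 FD 04 00 9F.
In little-endian order the low byte comes first in memory.
Reassemble most-significant byte first: 9F 00 04 FD 69 EE 6A EC → 0x9F0004FD69EE6AEC.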